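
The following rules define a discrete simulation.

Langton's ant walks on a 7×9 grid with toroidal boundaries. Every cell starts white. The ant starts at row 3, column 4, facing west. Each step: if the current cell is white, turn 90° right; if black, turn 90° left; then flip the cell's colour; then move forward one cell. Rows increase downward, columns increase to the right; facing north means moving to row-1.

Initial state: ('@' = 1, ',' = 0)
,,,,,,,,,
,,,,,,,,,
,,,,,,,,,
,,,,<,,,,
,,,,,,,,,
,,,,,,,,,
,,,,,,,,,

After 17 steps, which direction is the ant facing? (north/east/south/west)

step 0: ,,,,,,,,,
,,,,,,,,,
,,,,,,,,,
,,,,<,,,,
,,,,,,,,,
,,,,,,,,,
,,,,,,,,,
step 1: ,,,,,,,,,
,,,,,,,,,
,,,,^,,,,
,,,,@,,,,
,,,,,,,,,
,,,,,,,,,
,,,,,,,,,
step 2: ,,,,,,,,,
,,,,,,,,,
,,,,@>,,,
,,,,@,,,,
,,,,,,,,,
,,,,,,,,,
,,,,,,,,,
step 3: ,,,,,,,,,
,,,,,,,,,
,,,,@@,,,
,,,,@v,,,
,,,,,,,,,
,,,,,,,,,
,,,,,,,,,
step 4: ,,,,,,,,,
,,,,,,,,,
,,,,@@,,,
,,,,<@,,,
,,,,,,,,,
,,,,,,,,,
,,,,,,,,,
step 5: ,,,,,,,,,
,,,,,,,,,
,,,,@@,,,
,,,,,@,,,
,,,,v,,,,
,,,,,,,,,
,,,,,,,,,
step 6: ,,,,,,,,,
,,,,,,,,,
,,,,@@,,,
,,,,,@,,,
,,,<@,,,,
,,,,,,,,,
,,,,,,,,,
step 7: ,,,,,,,,,
,,,,,,,,,
,,,,@@,,,
,,,^,@,,,
,,,@@,,,,
,,,,,,,,,
,,,,,,,,,
step 8: ,,,,,,,,,
,,,,,,,,,
,,,,@@,,,
,,,@>@,,,
,,,@@,,,,
,,,,,,,,,
,,,,,,,,,
step 9: ,,,,,,,,,
,,,,,,,,,
,,,,@@,,,
,,,@@@,,,
,,,@v,,,,
,,,,,,,,,
,,,,,,,,,
step 10: ,,,,,,,,,
,,,,,,,,,
,,,,@@,,,
,,,@@@,,,
,,,@,>,,,
,,,,,,,,,
,,,,,,,,,
step 11: ,,,,,,,,,
,,,,,,,,,
,,,,@@,,,
,,,@@@,,,
,,,@,@,,,
,,,,,v,,,
,,,,,,,,,
step 12: ,,,,,,,,,
,,,,,,,,,
,,,,@@,,,
,,,@@@,,,
,,,@,@,,,
,,,,<@,,,
,,,,,,,,,
step 13: ,,,,,,,,,
,,,,,,,,,
,,,,@@,,,
,,,@@@,,,
,,,@^@,,,
,,,,@@,,,
,,,,,,,,,
step 14: ,,,,,,,,,
,,,,,,,,,
,,,,@@,,,
,,,@@@,,,
,,,@@>,,,
,,,,@@,,,
,,,,,,,,,
step 15: ,,,,,,,,,
,,,,,,,,,
,,,,@@,,,
,,,@@^,,,
,,,@@,,,,
,,,,@@,,,
,,,,,,,,,
step 16: ,,,,,,,,,
,,,,,,,,,
,,,,@@,,,
,,,@<,,,,
,,,@@,,,,
,,,,@@,,,
,,,,,,,,,
step 17: ,,,,,,,,,
,,,,,,,,,
,,,,@@,,,
,,,@,,,,,
,,,@v,,,,
,,,,@@,,,
,,,,,,,,,

south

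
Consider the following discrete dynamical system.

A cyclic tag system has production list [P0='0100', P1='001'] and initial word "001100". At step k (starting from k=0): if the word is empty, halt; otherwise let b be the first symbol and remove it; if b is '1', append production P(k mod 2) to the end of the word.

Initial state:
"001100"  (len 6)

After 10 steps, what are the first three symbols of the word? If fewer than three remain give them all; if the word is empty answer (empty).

001

step 0: "001100"  (len 6)
step 1: "01100"  (len 5)
step 2: "1100"  (len 4)
step 3: "1000100"  (len 7)
step 4: "000100001"  (len 9)
step 5: "00100001"  (len 8)
step 6: "0100001"  (len 7)
step 7: "100001"  (len 6)
step 8: "00001001"  (len 8)
step 9: "0001001"  (len 7)
step 10: "001001"  (len 6)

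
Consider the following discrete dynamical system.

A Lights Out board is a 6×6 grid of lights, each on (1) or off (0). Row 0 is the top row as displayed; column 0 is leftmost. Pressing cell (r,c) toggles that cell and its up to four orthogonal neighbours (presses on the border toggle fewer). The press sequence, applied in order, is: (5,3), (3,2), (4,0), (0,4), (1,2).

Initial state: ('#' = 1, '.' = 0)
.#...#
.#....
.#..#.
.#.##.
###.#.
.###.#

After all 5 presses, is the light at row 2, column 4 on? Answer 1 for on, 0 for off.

1

k=0  .#...#
.#....
.#..#.
.#.##.
###.#.
.###.#
k=1  .#...#
.#....
.#..#.
.#.##.
#####.
.#..##
k=2  .#...#
.#....
.##.#.
..#.#.
##.##.
.#..##
k=3  .#...#
.#....
.##.#.
#.#.#.
...##.
##..##
k=4  .#.##.
.#..#.
.##.#.
#.#.#.
...##.
##..##
k=5  .####.
..###.
.#..#.
#.#.#.
...##.
##..##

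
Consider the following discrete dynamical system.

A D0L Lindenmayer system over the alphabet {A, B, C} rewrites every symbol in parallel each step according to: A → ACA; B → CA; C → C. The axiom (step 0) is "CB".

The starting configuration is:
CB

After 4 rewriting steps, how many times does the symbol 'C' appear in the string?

9

k=0  CB
k=1  CCA
k=2  CCACA
k=3  CCACACACA
k=4  CCACACACACACACACA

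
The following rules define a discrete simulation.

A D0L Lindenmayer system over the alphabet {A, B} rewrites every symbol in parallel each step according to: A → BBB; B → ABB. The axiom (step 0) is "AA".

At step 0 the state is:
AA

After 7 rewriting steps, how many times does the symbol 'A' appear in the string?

gen 0: AA
gen 1: BBBBBB
gen 2: ABBABBABBABBABBABB
gen 3: BBBABBABBBBBABBABBBBBABBABBBBBABBABBBBBABBABBBBBABBABB
gen 4: ABBABBABBBBBABBABBBBBABBABBABBABBABBBBBABBABBBBBABBABBABBA…BABBABBABBABBBBBABBABBBBBABBABBABBABBABBBBBABBABBBBBABBABB  (len 162)
gen 5: BBBABBABBBBBABBABBBBBABBABBABBABBABBBBBABBABBBBBABBABBABBA…BABBABBABBABBBBBABBABBBBBABBABBABBABBABBBBBABBABBBBBABBABB  (len 486)
gen 6: ABBABBABBBBBABBABBBBBABBABBABBABBABBBBBABBABBBBBABBABBABBA…BABBABBABBABBBBBABBABBBBBABBABBABBABBABBBBBABBABBBBBABBABB  (len 1458)
gen 7: BBBABBABBBBBABBABBBBBABBABBABBABBABBBBBABBABBBBBABBABBABBA…BABBABBABBABBBBBABBABBBBBABBABBABBABBABBBBBABBABBBBBABBABB  (len 4374)

1092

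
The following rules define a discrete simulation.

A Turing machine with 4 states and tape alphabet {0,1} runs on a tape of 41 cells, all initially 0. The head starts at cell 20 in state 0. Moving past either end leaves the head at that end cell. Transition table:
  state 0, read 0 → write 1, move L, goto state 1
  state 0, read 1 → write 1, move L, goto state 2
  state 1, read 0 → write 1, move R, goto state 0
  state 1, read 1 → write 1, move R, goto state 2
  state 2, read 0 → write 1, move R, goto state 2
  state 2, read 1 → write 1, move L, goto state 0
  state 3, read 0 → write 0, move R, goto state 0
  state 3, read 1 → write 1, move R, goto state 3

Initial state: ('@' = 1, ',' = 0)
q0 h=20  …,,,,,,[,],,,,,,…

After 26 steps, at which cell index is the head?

step 0: q0 h=20  …,,,,,,[,],,,,,,…
step 1: q1 h=19  …,,,,,,[,]@,,,,,…
step 2: q0 h=20  …,,,,,@[@],,,,,,…
step 3: q2 h=19  …,,,,,,[@]@,,,,,…
step 4: q0 h=18  …,,,,,,[,]@@,,,,…
step 5: q1 h=17  …,,,,,,[,]@@@,,,…
step 6: q0 h=18  …,,,,,@[@]@@,,,,…
step 7: q2 h=17  …,,,,,,[@]@@@,,,…
step 8: q0 h=16  …,,,,,,[,]@@@@,,…
step 9: q1 h=15  …,,,,,,[,]@@@@@,…
step 10: q0 h=16  …,,,,,@[@]@@@@,,…
step 11: q2 h=15  …,,,,,,[@]@@@@@,…
step 12: q0 h=14  …,,,,,,[,]@@@@@@…
step 13: q1 h=13  …,,,,,,[,]@@@@@@…
step 14: q0 h=14  …,,,,,@[@]@@@@@@…
step 15: q2 h=13  …,,,,,,[@]@@@@@@…
step 16: q0 h=12  …,,,,,,[,]@@@@@@…
step 17: q1 h=11  …,,,,,,[,]@@@@@@…
step 18: q0 h=12  …,,,,,@[@]@@@@@@…
step 19: q2 h=11  …,,,,,,[@]@@@@@@…
step 20: q0 h=10  …,,,,,,[,]@@@@@@…
step 21: q1 h= 9  …,,,,,,[,]@@@@@@…
step 22: q0 h=10  …,,,,,@[@]@@@@@@…
step 23: q2 h= 9  …,,,,,,[@]@@@@@@…
step 24: q0 h= 8  …,,,,,,[,]@@@@@@…
step 25: q1 h= 7  …,,,,,,[,]@@@@@@…
step 26: q0 h= 8  …,,,,,@[@]@@@@@@…

8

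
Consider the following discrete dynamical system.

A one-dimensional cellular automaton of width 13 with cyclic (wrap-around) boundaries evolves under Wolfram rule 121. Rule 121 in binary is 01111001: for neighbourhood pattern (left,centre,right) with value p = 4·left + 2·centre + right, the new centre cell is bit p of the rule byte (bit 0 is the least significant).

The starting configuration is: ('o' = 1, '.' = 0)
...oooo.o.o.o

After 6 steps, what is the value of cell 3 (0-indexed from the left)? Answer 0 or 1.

1

gen 0: ...oooo.o.o.o
gen 1: oo.o..oo.o.o.
gen 2: ooo.o.ooo.o.o
gen 3: ..oo.oo.oo.oo
gen 4: o.ooooooooooo
gen 5: ooo..........
gen 6: o.oooooooooo.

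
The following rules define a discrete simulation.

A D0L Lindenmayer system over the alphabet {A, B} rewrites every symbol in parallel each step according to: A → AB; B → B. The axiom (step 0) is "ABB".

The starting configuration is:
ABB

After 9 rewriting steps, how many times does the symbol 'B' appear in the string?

11

step 0: ABB
step 1: ABBB
step 2: ABBBB
step 3: ABBBBB
step 4: ABBBBBB
step 5: ABBBBBBB
step 6: ABBBBBBBB
step 7: ABBBBBBBBB
step 8: ABBBBBBBBBB
step 9: ABBBBBBBBBBB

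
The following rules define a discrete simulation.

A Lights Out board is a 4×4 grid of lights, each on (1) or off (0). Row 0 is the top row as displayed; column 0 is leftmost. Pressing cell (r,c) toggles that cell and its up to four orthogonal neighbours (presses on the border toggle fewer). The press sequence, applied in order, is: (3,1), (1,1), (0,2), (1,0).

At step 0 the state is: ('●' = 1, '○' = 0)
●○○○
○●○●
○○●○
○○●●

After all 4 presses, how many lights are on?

t=0: ●○○○
○●○●
○○●○
○○●●
t=1: ●○○○
○●○●
○●●○
●●○●
t=2: ●●○○
●○●●
○○●○
●●○●
t=3: ●○●●
●○○●
○○●○
●●○●
t=4: ○○●●
○●○●
●○●○
●●○●

9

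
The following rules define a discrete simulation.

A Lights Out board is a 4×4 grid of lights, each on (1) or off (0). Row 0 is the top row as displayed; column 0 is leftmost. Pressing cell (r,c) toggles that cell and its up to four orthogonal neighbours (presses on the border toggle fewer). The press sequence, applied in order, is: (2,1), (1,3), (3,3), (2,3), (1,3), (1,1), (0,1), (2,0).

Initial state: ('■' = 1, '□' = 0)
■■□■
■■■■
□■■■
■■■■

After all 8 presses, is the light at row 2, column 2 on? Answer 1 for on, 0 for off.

1

t=0: ■■□■
■■■■
□■■■
■■■■
t=1: ■■□■
■□■■
■□□■
■□■■
t=2: ■■□□
■□□□
■□□□
■□■■
t=3: ■■□□
■□□□
■□□■
■□□□
t=4: ■■□□
■□□■
■□■□
■□□■
t=5: ■■□■
■□■□
■□■■
■□□■
t=6: ■□□■
□■□□
■■■■
■□□■
t=7: □■■■
□□□□
■■■■
■□□■
t=8: □■■■
■□□□
□□■■
□□□■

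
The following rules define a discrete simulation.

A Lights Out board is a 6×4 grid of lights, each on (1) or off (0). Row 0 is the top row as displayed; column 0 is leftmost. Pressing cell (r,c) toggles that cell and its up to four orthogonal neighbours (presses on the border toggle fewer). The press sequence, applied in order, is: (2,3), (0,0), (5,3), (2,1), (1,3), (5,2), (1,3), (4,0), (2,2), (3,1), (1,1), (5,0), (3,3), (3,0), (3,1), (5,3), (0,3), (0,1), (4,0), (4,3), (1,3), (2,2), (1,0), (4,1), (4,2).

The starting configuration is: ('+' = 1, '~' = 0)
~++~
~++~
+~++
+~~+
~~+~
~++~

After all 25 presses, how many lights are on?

13

t=0: ~++~
~++~
+~++
+~~+
~~+~
~++~
t=1: ~++~
~+++
+~~~
+~~~
~~+~
~++~
t=2: +~+~
++++
+~~~
+~~~
~~+~
~++~
t=3: +~+~
++++
+~~~
+~~~
~~++
~+~+
t=4: +~+~
+~++
~++~
++~~
~~++
~+~+
t=5: +~++
+~~~
~+++
++~~
~~++
~+~+
t=6: +~++
+~~~
~+++
++~~
~~~+
~~+~
t=7: +~+~
+~++
~++~
++~~
~~~+
~~+~
t=8: +~+~
+~++
~++~
~+~~
++~+
+~+~
t=9: +~+~
+~~+
~~~+
~++~
++~+
+~+~
t=10: +~+~
+~~+
~+~+
+~~~
+~~+
+~+~
t=11: +++~
~+++
~~~+
+~~~
+~~+
+~+~
t=12: +++~
~+++
~~~+
+~~~
~~~+
~++~
t=13: +++~
~+++
~~~~
+~++
~~~~
~++~
t=14: +++~
~+++
+~~~
~+++
+~~~
~++~
t=15: +++~
~+++
++~~
+~~+
++~~
~++~
t=16: +++~
~+++
++~~
+~~+
++~+
~+~+
t=17: ++~+
~++~
++~~
+~~+
++~+
~+~+
t=18: ~~++
~~+~
++~~
+~~+
++~+
~+~+
t=19: ~~++
~~+~
++~~
~~~+
~~~+
++~+
t=20: ~~++
~~+~
++~~
~~~~
~~+~
++~~
t=21: ~~+~
~~~+
++~+
~~~~
~~+~
++~~
t=22: ~~+~
~~++
+~+~
~~+~
~~+~
++~~
t=23: +~+~
++++
~~+~
~~+~
~~+~
++~~
t=24: +~+~
++++
~~+~
~++~
++~~
+~~~
t=25: +~+~
++++
~~+~
~+~~
+~++
+~+~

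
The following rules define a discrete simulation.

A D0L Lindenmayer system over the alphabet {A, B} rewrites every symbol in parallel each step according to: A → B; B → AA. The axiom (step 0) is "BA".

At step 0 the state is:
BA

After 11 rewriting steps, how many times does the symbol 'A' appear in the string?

0) BA
1) AAB
2) BBAA
3) AAAABB
4) BBBBAAAA
5) AAAAAAAABBBB
6) BBBBBBBBAAAAAAAA
7) AAAAAAAAAAAAAAAABBBBBBBB
8) BBBBBBBBBBBBBBBBAAAAAAAAAAAAAAAA
9) AAAAAAAAAAAAAAAAAAAAAAAAAAAAAAAABBBBBBBBBBBBBBBB
10) BBBBBBBBBBBBBBBBBBBBBBBBBBBBBBBBAAAAAAAAAAAAAAAAAAAAAAAAAAAAAAAA
11) AAAAAAAAAAAAAAAAAAAAAAAAAAAAAAAAAAAAAAAAAAAAAAAAAAAAAAAAAAAAAAAABBBBBBBBBBBBBBBBBBBBBBBBBBBBBBBB

64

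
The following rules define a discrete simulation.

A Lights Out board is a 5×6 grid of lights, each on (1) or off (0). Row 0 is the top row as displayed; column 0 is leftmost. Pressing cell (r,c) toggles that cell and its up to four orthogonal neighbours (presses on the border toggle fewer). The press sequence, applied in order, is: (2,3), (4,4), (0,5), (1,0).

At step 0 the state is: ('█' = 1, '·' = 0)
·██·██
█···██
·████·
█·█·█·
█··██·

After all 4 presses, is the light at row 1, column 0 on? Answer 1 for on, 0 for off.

[0] ·██·██
█···██
·████·
█·█·█·
█··██·
[1] ·██·██
█··███
·█····
█·███·
█··██·
[2] ·██·██
█··███
·█····
█·██··
█····█
[3] ·██···
█··██·
·█····
█·██··
█····█
[4] ███···
·█·██·
██····
█·██··
█····█

0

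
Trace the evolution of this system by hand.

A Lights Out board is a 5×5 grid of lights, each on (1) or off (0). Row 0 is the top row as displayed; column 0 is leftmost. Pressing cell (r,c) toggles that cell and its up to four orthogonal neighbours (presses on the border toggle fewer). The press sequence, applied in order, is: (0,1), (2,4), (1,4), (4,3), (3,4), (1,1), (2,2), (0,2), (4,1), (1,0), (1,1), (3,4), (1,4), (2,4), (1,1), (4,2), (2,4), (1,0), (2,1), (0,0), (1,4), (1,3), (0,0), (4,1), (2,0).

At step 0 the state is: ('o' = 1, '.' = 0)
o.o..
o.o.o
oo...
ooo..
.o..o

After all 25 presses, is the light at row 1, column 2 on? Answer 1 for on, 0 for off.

step 0: o.o..
o.o.o
oo...
ooo..
.o..o
step 1: .o...
ooo.o
oo...
ooo..
.o..o
step 2: .o...
ooo..
oo.oo
ooo.o
.o..o
step 3: .o..o
ooooo
oo.o.
ooo.o
.o..o
step 4: .o..o
ooooo
oo.o.
ooooo
.ooo.
step 5: .o..o
ooooo
oo.oo
ooo..
.oooo
step 6: ....o
...oo
o..oo
ooo..
.oooo
step 7: ....o
..ooo
ooo.o
oo...
.oooo
step 8: .oooo
...oo
ooo.o
oo...
.oooo
step 9: .oooo
...oo
ooo.o
o....
o..oo
step 10: ooooo
oo.oo
.oo.o
o....
o..oo
step 11: o.ooo
..ooo
..o.o
o....
o..oo
step 12: o.ooo
..ooo
..o..
o..oo
o..o.
step 13: o.oo.
..o..
..o.o
o..oo
o..o.
step 14: o.oo.
..o.o
..oo.
o..o.
o..o.
step 15: oooo.
oo..o
.ooo.
o..o.
o..o.
step 16: oooo.
oo..o
.ooo.
o.oo.
ooo..
step 17: oooo.
oo...
.oo.o
o.ooo
ooo..
step 18: .ooo.
.....
ooo.o
o.ooo
ooo..
step 19: .ooo.
.o...
....o
ooooo
ooo..
step 20: o.oo.
oo...
....o
ooooo
ooo..
step 21: o.ooo
oo.oo
.....
ooooo
ooo..
step 22: o.o.o
ooo..
...o.
ooooo
ooo..
step 23: .oo.o
.oo..
...o.
ooooo
ooo..
step 24: .oo.o
.oo..
...o.
o.ooo
.....
step 25: .oo.o
ooo..
oo.o.
..ooo
.....

1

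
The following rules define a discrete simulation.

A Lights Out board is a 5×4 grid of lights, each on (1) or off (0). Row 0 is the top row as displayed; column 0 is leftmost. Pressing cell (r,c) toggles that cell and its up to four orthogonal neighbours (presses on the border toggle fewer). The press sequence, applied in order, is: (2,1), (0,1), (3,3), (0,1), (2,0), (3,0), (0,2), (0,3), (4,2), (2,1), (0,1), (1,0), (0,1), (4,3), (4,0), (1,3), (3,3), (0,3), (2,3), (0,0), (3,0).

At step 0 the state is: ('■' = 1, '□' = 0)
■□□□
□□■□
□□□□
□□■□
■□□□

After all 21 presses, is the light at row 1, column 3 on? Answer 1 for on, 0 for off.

0) ■□□□
□□■□
□□□□
□□■□
■□□□
1) ■□□□
□■■□
■■■□
□■■□
■□□□
2) □■■□
□□■□
■■■□
□■■□
■□□□
3) □■■□
□□■□
■■■■
□■□■
■□□■
4) ■□□□
□■■□
■■■■
□■□■
■□□■
5) ■□□□
■■■□
□□■■
■■□■
■□□■
6) ■□□□
■■■□
■□■■
□□□■
□□□■
7) ■■■■
■■□□
■□■■
□□□■
□□□■
8) ■■□□
■■□■
■□■■
□□□■
□□□■
9) ■■□□
■■□■
■□■■
□□■■
□■■□
10) ■■□□
■□□■
□■□■
□■■■
□■■□
11) □□■□
■■□■
□■□■
□■■■
□■■□
12) ■□■□
□□□■
■■□■
□■■■
□■■□
13) □■□□
□■□■
■■□■
□■■■
□■■□
14) □■□□
□■□■
■■□■
□■■□
□■□■
15) □■□□
□■□■
■■□■
■■■□
■□□■
16) □■□■
□■■□
■■□□
■■■□
■□□■
17) □■□■
□■■□
■■□■
■■□■
■□□□
18) □■■□
□■■■
■■□■
■■□■
■□□□
19) □■■□
□■■□
■■■□
■■□□
■□□□
20) ■□■□
■■■□
■■■□
■■□□
■□□□
21) ■□■□
■■■□
□■■□
□□□□
□□□□

0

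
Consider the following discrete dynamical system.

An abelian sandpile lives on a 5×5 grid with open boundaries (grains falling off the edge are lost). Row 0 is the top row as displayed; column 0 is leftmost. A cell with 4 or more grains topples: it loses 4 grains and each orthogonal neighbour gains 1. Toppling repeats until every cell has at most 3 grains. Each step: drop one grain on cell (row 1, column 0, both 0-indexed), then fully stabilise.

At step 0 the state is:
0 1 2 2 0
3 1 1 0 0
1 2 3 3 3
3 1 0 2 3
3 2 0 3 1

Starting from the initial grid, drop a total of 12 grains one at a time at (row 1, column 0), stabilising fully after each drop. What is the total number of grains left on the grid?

gen 0: 0 1 2 2 0
3 1 1 0 0
1 2 3 3 3
3 1 0 2 3
3 2 0 3 1
gen 1: 1 1 2 2 0
0 2 1 0 0
2 2 3 3 3
3 1 0 2 3
3 2 0 3 1
gen 2: 1 1 2 2 0
1 2 1 0 0
2 2 3 3 3
3 1 0 2 3
3 2 0 3 1
gen 3: 1 1 2 2 0
2 2 1 0 0
2 2 3 3 3
3 1 0 2 3
3 2 0 3 1
gen 4: 1 1 2 2 0
3 2 1 0 0
2 2 3 3 3
3 1 0 2 3
3 2 0 3 1
gen 5: 2 1 2 2 0
0 3 1 0 0
3 2 3 3 3
3 1 0 2 3
3 2 0 3 1
gen 6: 2 1 2 2 0
1 3 1 0 0
3 2 3 3 3
3 1 0 2 3
3 2 0 3 1
gen 7: 2 1 2 2 0
2 3 1 0 0
3 2 3 3 3
3 1 0 2 3
3 2 0 3 1
gen 8: 2 1 2 2 0
3 3 1 0 0
3 2 3 3 3
3 1 0 2 3
3 2 0 3 1
gen 9: 3 2 2 2 0
2 1 3 1 1
2 1 1 2 1
1 3 2 1 1
0 3 1 0 3
gen 10: 3 2 2 2 0
3 1 3 1 1
2 1 1 2 1
1 3 2 1 1
0 3 1 0 3
gen 11: 0 3 2 2 0
1 2 3 1 1
3 1 1 2 1
1 3 2 1 1
0 3 1 0 3
gen 12: 0 3 2 2 0
2 2 3 1 1
3 1 1 2 1
1 3 2 1 1
0 3 1 0 3

39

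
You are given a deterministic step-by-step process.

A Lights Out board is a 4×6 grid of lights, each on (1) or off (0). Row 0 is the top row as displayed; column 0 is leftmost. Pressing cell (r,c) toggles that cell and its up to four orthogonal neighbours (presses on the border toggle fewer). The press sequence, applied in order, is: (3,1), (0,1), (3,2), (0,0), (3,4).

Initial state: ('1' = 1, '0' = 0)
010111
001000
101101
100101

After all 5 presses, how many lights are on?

15

[0] 010111
001000
101101
100101
[1] 010111
001000
111101
011101
[2] 101111
011000
111101
011101
[3] 101111
011000
110101
000001
[4] 011111
111000
110101
000001
[5] 011111
111000
110111
000110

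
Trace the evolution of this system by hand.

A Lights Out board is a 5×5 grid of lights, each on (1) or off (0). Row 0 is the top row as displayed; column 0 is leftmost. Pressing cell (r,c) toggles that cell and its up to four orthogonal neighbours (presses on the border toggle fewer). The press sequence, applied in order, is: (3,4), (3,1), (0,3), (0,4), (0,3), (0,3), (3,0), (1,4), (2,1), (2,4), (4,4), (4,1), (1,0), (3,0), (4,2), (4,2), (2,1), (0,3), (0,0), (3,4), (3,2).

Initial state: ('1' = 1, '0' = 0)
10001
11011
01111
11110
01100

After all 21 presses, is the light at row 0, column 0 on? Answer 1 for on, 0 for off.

0) 10001
11011
01111
11110
01100
1) 10001
11011
01110
11101
01101
2) 10001
11011
00110
00001
00101
3) 10110
11001
00110
00001
00101
4) 10101
11000
00110
00001
00101
5) 10010
11010
00110
00001
00101
6) 10101
11000
00110
00001
00101
7) 10101
11000
10110
11001
10101
8) 10100
11011
10111
11001
10101
9) 10100
10011
01011
10001
10101
10) 10100
10010
01000
10000
10101
11) 10100
10010
01000
10001
10110
12) 10100
10010
01000
11001
01010
13) 00100
01010
11000
11001
01010
14) 00100
01010
01000
00001
11010
15) 00100
01010
01000
00101
10100
16) 00100
01010
01000
00001
11010
17) 00100
00010
10100
01001
11010
18) 00011
00000
10100
01001
11010
19) 11011
10000
10100
01001
11010
20) 11011
10000
10101
01010
11011
21) 11011
10000
10001
00100
11111

1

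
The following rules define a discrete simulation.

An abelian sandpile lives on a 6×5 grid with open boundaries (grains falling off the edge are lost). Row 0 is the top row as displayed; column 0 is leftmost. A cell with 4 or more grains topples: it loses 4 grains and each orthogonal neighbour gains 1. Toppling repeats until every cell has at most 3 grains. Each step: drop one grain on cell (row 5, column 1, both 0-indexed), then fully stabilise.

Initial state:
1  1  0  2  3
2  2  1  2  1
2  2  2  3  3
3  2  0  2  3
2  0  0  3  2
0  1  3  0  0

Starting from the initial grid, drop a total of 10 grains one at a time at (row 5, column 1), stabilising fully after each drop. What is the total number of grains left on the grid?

54

0) 1  1  0  2  3
2  2  1  2  1
2  2  2  3  3
3  2  0  2  3
2  0  0  3  2
0  1  3  0  0
1) 1  1  0  2  3
2  2  1  2  1
2  2  2  3  3
3  2  0  2  3
2  0  0  3  2
0  2  3  0  0
2) 1  1  0  2  3
2  2  1  2  1
2  2  2  3  3
3  2  0  2  3
2  0  0  3  2
0  3  3  0  0
3) 1  1  0  2  3
2  2  1  2  1
2  2  2  3  3
3  2  0  2  3
2  1  1  3  2
1  1  0  1  0
4) 1  1  0  2  3
2  2  1  2  1
2  2  2  3  3
3  2  0  2  3
2  1  1  3  2
1  2  0  1  0
5) 1  1  0  2  3
2  2  1  2  1
2  2  2  3  3
3  2  0  2  3
2  1  1  3  2
1  3  0  1  0
6) 1  1  0  2  3
2  2  1  2  1
2  2  2  3  3
3  2  0  2  3
2  2  1  3  2
2  0  1  1  0
7) 1  1  0  2  3
2  2  1  2  1
2  2  2  3  3
3  2  0  2  3
2  2  1  3  2
2  1  1  1  0
8) 1  1  0  2  3
2  2  1  2  1
2  2  2  3  3
3  2  0  2  3
2  2  1  3  2
2  2  1  1  0
9) 1  1  0  2  3
2  2  1  2  1
2  2  2  3  3
3  2  0  2  3
2  2  1  3  2
2  3  1  1  0
10) 1  1  0  2  3
2  2  1  2  1
2  2  2  3  3
3  2  0  2  3
2  3  1  3  2
3  0  2  1  0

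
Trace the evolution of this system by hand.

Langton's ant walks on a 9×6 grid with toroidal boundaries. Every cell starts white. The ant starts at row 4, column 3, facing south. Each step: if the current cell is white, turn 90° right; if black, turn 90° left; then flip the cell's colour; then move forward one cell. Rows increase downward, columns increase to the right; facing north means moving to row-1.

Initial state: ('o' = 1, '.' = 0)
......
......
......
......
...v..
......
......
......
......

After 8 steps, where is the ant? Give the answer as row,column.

4,3

gen 0: ......
......
......
......
...v..
......
......
......
......
gen 1: ......
......
......
......
..<o..
......
......
......
......
gen 2: ......
......
......
..^...
..oo..
......
......
......
......
gen 3: ......
......
......
..o>..
..oo..
......
......
......
......
gen 4: ......
......
......
..oo..
..ov..
......
......
......
......
gen 5: ......
......
......
..oo..
..o.>.
......
......
......
......
gen 6: ......
......
......
..oo..
..o.o.
....v.
......
......
......
gen 7: ......
......
......
..oo..
..o.o.
...<o.
......
......
......
gen 8: ......
......
......
..oo..
..o^o.
...oo.
......
......
......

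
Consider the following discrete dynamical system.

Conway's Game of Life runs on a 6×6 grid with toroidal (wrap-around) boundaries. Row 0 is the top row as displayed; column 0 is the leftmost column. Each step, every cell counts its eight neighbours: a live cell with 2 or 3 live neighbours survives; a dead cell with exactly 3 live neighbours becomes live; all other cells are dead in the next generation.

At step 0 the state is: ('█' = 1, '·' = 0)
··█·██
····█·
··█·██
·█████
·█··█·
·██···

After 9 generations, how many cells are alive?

gen 0: ··█·██
····█·
··█·██
·█████
·█··█·
·██···
gen 1: ·██·██
······
███···
·█····
····██
███·██
gen 2: ··█·█·
···█·█
███···
·██··█
··███·
··█···
gen 3: ··█·█·
█··███
···███
····██
····█·
·██·█·
gen 4: █·█···
█·█···
······
······
····█·
·██·██
gen 5: █·█···
······
······
······
···███
███·██
gen 6: █·██··
······
······
····█·
·███··
··█···
gen 7: ·███··
······
······
··██··
·███··
······
gen 8: ··█···
··█···
······
·█·█··
·█·█··
······
gen 9: ······
······
··█···
······
······
··█···

2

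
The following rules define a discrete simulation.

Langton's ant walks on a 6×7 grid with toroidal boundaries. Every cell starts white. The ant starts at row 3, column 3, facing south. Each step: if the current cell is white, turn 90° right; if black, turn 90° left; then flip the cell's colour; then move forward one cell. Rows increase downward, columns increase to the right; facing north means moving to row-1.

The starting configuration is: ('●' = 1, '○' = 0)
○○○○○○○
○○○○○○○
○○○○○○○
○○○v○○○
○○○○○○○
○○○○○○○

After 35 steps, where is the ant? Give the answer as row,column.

0,3

k=0  ○○○○○○○
○○○○○○○
○○○○○○○
○○○v○○○
○○○○○○○
○○○○○○○
k=1  ○○○○○○○
○○○○○○○
○○○○○○○
○○<●○○○
○○○○○○○
○○○○○○○
k=2  ○○○○○○○
○○○○○○○
○○^○○○○
○○●●○○○
○○○○○○○
○○○○○○○
k=3  ○○○○○○○
○○○○○○○
○○●>○○○
○○●●○○○
○○○○○○○
○○○○○○○
k=4  ○○○○○○○
○○○○○○○
○○●●○○○
○○●v○○○
○○○○○○○
○○○○○○○
k=5  ○○○○○○○
○○○○○○○
○○●●○○○
○○●○>○○
○○○○○○○
○○○○○○○
k=6  ○○○○○○○
○○○○○○○
○○●●○○○
○○●○●○○
○○○○v○○
○○○○○○○
k=7  ○○○○○○○
○○○○○○○
○○●●○○○
○○●○●○○
○○○<●○○
○○○○○○○
k=8  ○○○○○○○
○○○○○○○
○○●●○○○
○○●^●○○
○○○●●○○
○○○○○○○
k=9  ○○○○○○○
○○○○○○○
○○●●○○○
○○●●>○○
○○○●●○○
○○○○○○○
k=10  ○○○○○○○
○○○○○○○
○○●●^○○
○○●●○○○
○○○●●○○
○○○○○○○
k=11  ○○○○○○○
○○○○○○○
○○●●●>○
○○●●○○○
○○○●●○○
○○○○○○○
k=12  ○○○○○○○
○○○○○○○
○○●●●●○
○○●●○v○
○○○●●○○
○○○○○○○
k=13  ○○○○○○○
○○○○○○○
○○●●●●○
○○●●<●○
○○○●●○○
○○○○○○○
k=14  ○○○○○○○
○○○○○○○
○○●●^●○
○○●●●●○
○○○●●○○
○○○○○○○
k=15  ○○○○○○○
○○○○○○○
○○●<○●○
○○●●●●○
○○○●●○○
○○○○○○○
k=16  ○○○○○○○
○○○○○○○
○○●○○●○
○○●v●●○
○○○●●○○
○○○○○○○
k=17  ○○○○○○○
○○○○○○○
○○●○○●○
○○●○>●○
○○○●●○○
○○○○○○○
k=18  ○○○○○○○
○○○○○○○
○○●○^●○
○○●○○●○
○○○●●○○
○○○○○○○
k=19  ○○○○○○○
○○○○○○○
○○●○●>○
○○●○○●○
○○○●●○○
○○○○○○○
k=20  ○○○○○○○
○○○○○^○
○○●○●○○
○○●○○●○
○○○●●○○
○○○○○○○
k=21  ○○○○○○○
○○○○○●>
○○●○●○○
○○●○○●○
○○○●●○○
○○○○○○○
k=22  ○○○○○○○
○○○○○●●
○○●○●○v
○○●○○●○
○○○●●○○
○○○○○○○
k=23  ○○○○○○○
○○○○○●●
○○●○●<●
○○●○○●○
○○○●●○○
○○○○○○○
k=24  ○○○○○○○
○○○○○^●
○○●○●●●
○○●○○●○
○○○●●○○
○○○○○○○
k=25  ○○○○○○○
○○○○<○●
○○●○●●●
○○●○○●○
○○○●●○○
○○○○○○○
k=26  ○○○○^○○
○○○○●○●
○○●○●●●
○○●○○●○
○○○●●○○
○○○○○○○
k=27  ○○○○●>○
○○○○●○●
○○●○●●●
○○●○○●○
○○○●●○○
○○○○○○○
k=28  ○○○○●●○
○○○○●v●
○○●○●●●
○○●○○●○
○○○●●○○
○○○○○○○
k=29  ○○○○●●○
○○○○<●●
○○●○●●●
○○●○○●○
○○○●●○○
○○○○○○○
k=30  ○○○○●●○
○○○○○●●
○○●○v●●
○○●○○●○
○○○●●○○
○○○○○○○
k=31  ○○○○●●○
○○○○○●●
○○●○○>●
○○●○○●○
○○○●●○○
○○○○○○○
k=32  ○○○○●●○
○○○○○^●
○○●○○○●
○○●○○●○
○○○●●○○
○○○○○○○
k=33  ○○○○●●○
○○○○<○●
○○●○○○●
○○●○○●○
○○○●●○○
○○○○○○○
k=34  ○○○○^●○
○○○○●○●
○○●○○○●
○○●○○●○
○○○●●○○
○○○○○○○
k=35  ○○○<○●○
○○○○●○●
○○●○○○●
○○●○○●○
○○○●●○○
○○○○○○○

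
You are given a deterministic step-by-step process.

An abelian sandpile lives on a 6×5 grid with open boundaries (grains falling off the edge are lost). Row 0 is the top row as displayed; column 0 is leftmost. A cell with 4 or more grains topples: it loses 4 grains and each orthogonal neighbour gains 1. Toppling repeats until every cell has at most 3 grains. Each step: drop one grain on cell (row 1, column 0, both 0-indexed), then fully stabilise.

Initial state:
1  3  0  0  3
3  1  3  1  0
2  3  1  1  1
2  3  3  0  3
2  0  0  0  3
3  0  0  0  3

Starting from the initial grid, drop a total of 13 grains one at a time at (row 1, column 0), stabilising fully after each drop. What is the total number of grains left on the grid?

t=0: 1  3  0  0  3
3  1  3  1  0
2  3  1  1  1
2  3  3  0  3
2  0  0  0  3
3  0  0  0  3
t=1: 2  3  0  0  3
0  2  3  1  0
3  3  1  1  1
2  3  3  0  3
2  0  0  0  3
3  0  0  0  3
t=2: 2  3  0  0  3
1  2  3  1  0
3  3  1  1  1
2  3  3  0  3
2  0  0  0  3
3  0  0  0  3
t=3: 2  3  0  0  3
2  2  3  1  0
3  3  1  1  1
2  3  3  0  3
2  0  0  0  3
3  0  0  0  3
t=4: 2  3  0  0  3
3  2  3  1  0
3  3  1  1  1
2  3  3  0  3
2  0  0  0  3
3  0  0  0  3
t=5: 0  1  2  0  3
3  2  1  2  0
2  3  0  2  1
0  2  1  1  3
3  1  1  0  3
3  0  0  0  3
t=6: 1  1  2  0  3
0  3  1  2  0
3  3  0  2  1
0  2  1  1  3
3  1  1  0  3
3  0  0  0  3
t=7: 1  1  2  0  3
1  3  1  2  0
3  3  0  2  1
0  2  1  1  3
3  1  1  0  3
3  0  0  0  3
t=8: 1  1  2  0  3
2  3  1  2  0
3  3  0  2  1
0  2  1  1  3
3  1  1  0  3
3  0  0  0  3
t=9: 1  1  2  0  3
3  3  1  2  0
3  3  0  2  1
0  2  1  1  3
3  1  1  0  3
3  0  0  0  3
t=10: 2  2  2  0  3
2  1  2  2  0
1  1  1  2  1
1  3  1  1  3
3  1  1  0  3
3  0  0  0  3
t=11: 2  2  2  0  3
3  1  2  2  0
1  1  1  2  1
1  3  1  1  3
3  1  1  0  3
3  0  0  0  3
t=12: 3  2  2  0  3
0  2  2  2  0
2  1  1  2  1
1  3  1  1  3
3  1  1  0  3
3  0  0  0  3
t=13: 3  2  2  0  3
1  2  2  2  0
2  1  1  2  1
1  3  1  1  3
3  1  1  0  3
3  0  0  0  3

47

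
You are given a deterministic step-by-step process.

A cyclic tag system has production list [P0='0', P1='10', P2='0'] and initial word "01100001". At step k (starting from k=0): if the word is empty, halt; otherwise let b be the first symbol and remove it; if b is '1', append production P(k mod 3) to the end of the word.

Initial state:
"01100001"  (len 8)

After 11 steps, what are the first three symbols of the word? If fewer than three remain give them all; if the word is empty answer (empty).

100

[0] "01100001"  (len 8)
[1] "1100001"  (len 7)
[2] "10000110"  (len 8)
[3] "00001100"  (len 8)
[4] "0001100"  (len 7)
[5] "001100"  (len 6)
[6] "01100"  (len 5)
[7] "1100"  (len 4)
[8] "10010"  (len 5)
[9] "00100"  (len 5)
[10] "0100"  (len 4)
[11] "100"  (len 3)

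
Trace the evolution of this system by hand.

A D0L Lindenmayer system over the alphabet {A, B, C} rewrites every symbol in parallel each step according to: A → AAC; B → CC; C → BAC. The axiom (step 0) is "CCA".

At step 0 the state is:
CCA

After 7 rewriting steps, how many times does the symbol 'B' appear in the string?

670

step 0: CCA
step 1: BACBACAAC
step 2: CCAACBACCCAACBACAACAACBAC
step 3: BACBACAACAACBACCCAACBACBACBACAACAACBACCCAACBACAACAACBACAACAACBACCCAACBAC
step 4: CCAACBACCCAACBACAACAACBACAACAACBACCCAACBACBACBACAACAACBACC…CCCAACBACAACAACBACAACAACBACCCAACBACBACBACAACAACBACCCAACBAC  (len 205)
step 5: BACBACAACAACBACCCAACBACBACBACAACAACBACCCAACBACAACAACBACAAC…CCCAACBACAACAACBACAACAACBACCCAACBACBACBACAACAACBACCCAACBAC  (len 587)
step 6: CCAACBACCCAACBACAACAACBACAACAACBACCCAACBACBACBACAACAACBACC…CCCAACBACAACAACBACAACAACBACCCAACBACBACBACAACAACBACCCAACBAC  (len 1678)
step 7: BACBACAACAACBACCCAACBACBACBACAACAACBACCCAACBACAACAACBACAAC…CCCAACBACAACAACBACAACAACBACCCAACBACBACBACAACAACBACCCAACBAC  (len 4801)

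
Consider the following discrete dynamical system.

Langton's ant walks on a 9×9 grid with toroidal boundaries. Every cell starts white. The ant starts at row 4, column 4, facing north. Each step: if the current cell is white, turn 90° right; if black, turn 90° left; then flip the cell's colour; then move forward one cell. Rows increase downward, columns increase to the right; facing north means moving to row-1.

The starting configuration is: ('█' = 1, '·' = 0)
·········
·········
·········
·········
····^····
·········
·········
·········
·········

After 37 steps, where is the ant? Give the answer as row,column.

step 0: ·········
·········
·········
·········
····^····
·········
·········
·········
·········
step 1: ·········
·········
·········
·········
····█>···
·········
·········
·········
·········
step 2: ·········
·········
·········
·········
····██···
·····v···
·········
·········
·········
step 3: ·········
·········
·········
·········
····██···
····<█···
·········
·········
·········
step 4: ·········
·········
·········
·········
····^█···
····██···
·········
·········
·········
step 5: ·········
·········
·········
·········
···<·█···
····██···
·········
·········
·········
step 6: ·········
·········
·········
···^·····
···█·█···
····██···
·········
·········
·········
step 7: ·········
·········
·········
···█>····
···█·█···
····██···
·········
·········
·········
step 8: ·········
·········
·········
···██····
···█v█···
····██···
·········
·········
·········
step 9: ·········
·········
·········
···██····
···<██···
····██···
·········
·········
·········
step 10: ·········
·········
·········
···██····
····██···
···v██···
·········
·········
·········
step 11: ·········
·········
·········
···██····
····██···
··<███···
·········
·········
·········
step 12: ·········
·········
·········
···██····
··^·██···
··████···
·········
·········
·········
step 13: ·········
·········
·········
···██····
··█>██···
··████···
·········
·········
·········
step 14: ·········
·········
·········
···██····
··████···
··█v██···
·········
·········
·········
step 15: ·········
·········
·········
···██····
··████···
··█·>█···
·········
·········
·········
step 16: ·········
·········
·········
···██····
··██^█···
··█··█···
·········
·········
·········
step 17: ·········
·········
·········
···██····
··█<·█···
··█··█···
·········
·········
·········
step 18: ·········
·········
·········
···██····
··█··█···
··█v·█···
·········
·········
·········
step 19: ·········
·········
·········
···██····
··█··█···
··<█·█···
·········
·········
·········
step 20: ·········
·········
·········
···██····
··█··█···
···█·█···
··v······
·········
·········
step 21: ·········
·········
·········
···██····
··█··█···
···█·█···
·<█······
·········
·········
step 22: ·········
·········
·········
···██····
··█··█···
·^·█·█···
·██······
·········
·········
step 23: ·········
·········
·········
···██····
··█··█···
·█>█·█···
·██······
·········
·········
step 24: ·········
·········
·········
···██····
··█··█···
·███·█···
·█v······
·········
·········
step 25: ·········
·········
·········
···██····
··█··█···
·███·█···
·█·>·····
·········
·········
step 26: ·········
·········
·········
···██····
··█··█···
·███·█···
·█·█·····
···v·····
·········
step 27: ·········
·········
·········
···██····
··█··█···
·███·█···
·█·█·····
··<█·····
·········
step 28: ·········
·········
·········
···██····
··█··█···
·███·█···
·█^█·····
··██·····
·········
step 29: ·········
·········
·········
···██····
··█··█···
·███·█···
·██>·····
··██·····
·········
step 30: ·········
·········
·········
···██····
··█··█···
·██^·█···
·██······
··██·····
·········
step 31: ·········
·········
·········
···██····
··█··█···
·█<··█···
·██······
··██·····
·········
step 32: ·········
·········
·········
···██····
··█··█···
·█···█···
·█v······
··██·····
·········
step 33: ·········
·········
·········
···██····
··█··█···
·█···█···
·█·>·····
··██·····
·········
step 34: ·········
·········
·········
···██····
··█··█···
·█···█···
·█·█·····
··█v·····
·········
step 35: ·········
·········
·········
···██····
··█··█···
·█···█···
·█·█·····
··█·>····
·········
step 36: ·········
·········
·········
···██····
··█··█···
·█···█···
·█·█·····
··█·█····
····v····
step 37: ·········
·········
·········
···██····
··█··█···
·█···█···
·█·█·····
··█·█····
···<█····

8,3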